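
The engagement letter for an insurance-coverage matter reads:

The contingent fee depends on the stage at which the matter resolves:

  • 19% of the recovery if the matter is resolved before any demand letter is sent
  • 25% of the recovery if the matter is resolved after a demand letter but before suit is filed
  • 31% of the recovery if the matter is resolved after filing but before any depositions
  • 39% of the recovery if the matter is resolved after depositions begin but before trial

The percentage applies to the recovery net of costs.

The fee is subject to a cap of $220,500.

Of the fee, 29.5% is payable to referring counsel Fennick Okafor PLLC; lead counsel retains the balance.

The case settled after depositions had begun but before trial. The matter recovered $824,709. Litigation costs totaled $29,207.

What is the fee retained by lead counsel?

$155,452.50

Fee base (net of costs): $824,709 − $29,207 = $795,502
The matter settled after depositions had begun but before trial, so the 39% rate applies.
$795,502 × 39% = $310,245.78
$310,245.78 exceeds the $220,500 cap, so the fee is capped at $220,500.00.
Referral share: 29.5% of $220,500.00 = $65,047.50; lead counsel retains $220,500.00 − $65,047.50 = $155,452.50.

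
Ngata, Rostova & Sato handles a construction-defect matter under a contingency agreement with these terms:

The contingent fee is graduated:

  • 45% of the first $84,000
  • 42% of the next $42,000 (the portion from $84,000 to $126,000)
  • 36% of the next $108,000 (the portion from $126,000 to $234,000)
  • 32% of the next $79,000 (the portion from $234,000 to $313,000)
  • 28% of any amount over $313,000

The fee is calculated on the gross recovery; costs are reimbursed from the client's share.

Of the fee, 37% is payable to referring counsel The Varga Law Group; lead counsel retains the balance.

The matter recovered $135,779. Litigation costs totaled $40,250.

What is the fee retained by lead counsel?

$37,145.08

Fee base is the gross recovery, $135,779; costs are reimbursed separately.
First $84,000 at 45% = $37,800.00
Next $42,000 at 42% = $17,640.00
Remaining $9,779 at 36% = $3,520.44
Fee: $37,800.00 + $17,640.00 + $3,520.44 = $58,960.44
Referral share: 37% of $58,960.44 = $21,815.36; lead counsel retains $58,960.44 − $21,815.36 = $37,145.08.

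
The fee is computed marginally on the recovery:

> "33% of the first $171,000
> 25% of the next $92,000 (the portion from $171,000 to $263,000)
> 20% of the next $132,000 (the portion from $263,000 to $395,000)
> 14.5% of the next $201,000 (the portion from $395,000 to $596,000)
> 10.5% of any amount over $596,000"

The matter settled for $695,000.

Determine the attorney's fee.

$145,370.00

First $171,000 at 33% = $56,430.00
Next $92,000 at 25% = $23,000.00
Next $132,000 at 20% = $26,400.00
Next $201,000 at 14.5% = $29,145.00
Remaining $99,000 at 10.5% = $10,395.00
Fee: $56,430.00 + $23,000.00 + $26,400.00 + $29,145.00 + $10,395.00 = $145,370.00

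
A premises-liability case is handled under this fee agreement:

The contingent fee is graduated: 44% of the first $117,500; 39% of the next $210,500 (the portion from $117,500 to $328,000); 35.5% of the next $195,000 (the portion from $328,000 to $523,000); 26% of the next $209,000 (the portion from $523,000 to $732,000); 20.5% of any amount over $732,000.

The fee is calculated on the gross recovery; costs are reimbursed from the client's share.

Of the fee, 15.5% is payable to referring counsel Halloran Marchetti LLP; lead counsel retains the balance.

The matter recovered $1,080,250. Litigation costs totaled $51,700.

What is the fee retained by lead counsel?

$277,794.81

Fee base is the gross recovery, $1,080,250; costs are reimbursed separately.
First $117,500 at 44% = $51,700.00
Next $210,500 at 39% = $82,095.00
Next $195,000 at 35.5% = $69,225.00
Next $209,000 at 26% = $54,340.00
Remaining $348,250 at 20.5% = $71,391.25
Fee: $51,700.00 + $82,095.00 + $69,225.00 + $54,340.00 + $71,391.25 = $328,751.25
Referral share: 15.5% of $328,751.25 = $50,956.44; lead counsel retains $328,751.25 − $50,956.44 = $277,794.81.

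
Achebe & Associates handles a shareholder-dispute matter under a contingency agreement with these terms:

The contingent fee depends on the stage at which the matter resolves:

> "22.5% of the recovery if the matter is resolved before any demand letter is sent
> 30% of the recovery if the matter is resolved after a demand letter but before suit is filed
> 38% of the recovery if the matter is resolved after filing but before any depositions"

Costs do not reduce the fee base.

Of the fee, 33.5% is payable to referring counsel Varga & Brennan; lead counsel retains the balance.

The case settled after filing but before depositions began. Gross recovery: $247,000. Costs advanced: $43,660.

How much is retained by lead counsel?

Fee base is the gross recovery, $247,000; costs are reimbursed separately.
The matter settled after filing but before depositions began, so the 38% rate applies.
$247,000 × 38% = $93,860.00
Referral share: 33.5% of $93,860.00 = $31,443.10; lead counsel retains $93,860.00 − $31,443.10 = $62,416.90.

$62,416.90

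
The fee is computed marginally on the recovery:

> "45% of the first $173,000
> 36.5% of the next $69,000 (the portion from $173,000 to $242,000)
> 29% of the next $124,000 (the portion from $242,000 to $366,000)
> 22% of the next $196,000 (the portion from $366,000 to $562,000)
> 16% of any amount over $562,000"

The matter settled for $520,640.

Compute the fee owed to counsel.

First $173,000 at 45% = $77,850.00
Next $69,000 at 36.5% = $25,185.00
Next $124,000 at 29% = $35,960.00
Remaining $154,640 at 22% = $34,020.80
Fee: $77,850.00 + $25,185.00 + $35,960.00 + $34,020.80 = $173,015.80

$173,015.80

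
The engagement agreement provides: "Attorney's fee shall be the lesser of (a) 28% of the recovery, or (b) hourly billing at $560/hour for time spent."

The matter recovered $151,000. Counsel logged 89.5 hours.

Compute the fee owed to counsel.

$42,280.00

(a) 28% of $151,000 = $42,280.00
(b) 89.5 × $560 = $50,120.00
The lesser is (a): $42,280.00.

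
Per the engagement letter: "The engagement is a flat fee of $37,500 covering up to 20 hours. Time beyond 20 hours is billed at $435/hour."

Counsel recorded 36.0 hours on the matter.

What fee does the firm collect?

$44,460.00

Flat fee: $37,500.00
Excess hours: 36.0 − 20 = 16.0
Overrun: 16.0 × $435 = $6,960.00
Total: $37,500.00 + $6,960.00 = $44,460.00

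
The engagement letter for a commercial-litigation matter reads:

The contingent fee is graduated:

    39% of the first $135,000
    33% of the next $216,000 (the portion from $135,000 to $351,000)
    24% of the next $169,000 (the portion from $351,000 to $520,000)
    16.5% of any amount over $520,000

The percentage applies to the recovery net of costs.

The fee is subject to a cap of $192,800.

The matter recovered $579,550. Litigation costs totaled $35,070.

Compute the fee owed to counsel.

$168,529.20

Fee base (net of costs): $579,550 − $35,070 = $544,480
First $135,000 at 39% = $52,650.00
Next $216,000 at 33% = $71,280.00
Next $169,000 at 24% = $40,560.00
Remaining $24,480 at 16.5% = $4,039.20
Fee: $52,650.00 + $71,280.00 + $40,560.00 + $4,039.20 = $168,529.20
$168,529.20 is under the $192,800 cap.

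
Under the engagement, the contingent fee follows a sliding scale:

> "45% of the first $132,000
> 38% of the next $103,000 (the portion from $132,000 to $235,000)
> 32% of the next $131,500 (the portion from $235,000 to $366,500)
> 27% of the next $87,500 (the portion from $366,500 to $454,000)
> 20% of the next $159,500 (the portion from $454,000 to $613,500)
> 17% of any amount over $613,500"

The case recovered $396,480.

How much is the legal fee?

First $132,000 at 45% = $59,400.00
Next $103,000 at 38% = $39,140.00
Next $131,500 at 32% = $42,080.00
Remaining $29,980 at 27% = $8,094.60
Fee: $59,400.00 + $39,140.00 + $42,080.00 + $8,094.60 = $148,714.60

$148,714.60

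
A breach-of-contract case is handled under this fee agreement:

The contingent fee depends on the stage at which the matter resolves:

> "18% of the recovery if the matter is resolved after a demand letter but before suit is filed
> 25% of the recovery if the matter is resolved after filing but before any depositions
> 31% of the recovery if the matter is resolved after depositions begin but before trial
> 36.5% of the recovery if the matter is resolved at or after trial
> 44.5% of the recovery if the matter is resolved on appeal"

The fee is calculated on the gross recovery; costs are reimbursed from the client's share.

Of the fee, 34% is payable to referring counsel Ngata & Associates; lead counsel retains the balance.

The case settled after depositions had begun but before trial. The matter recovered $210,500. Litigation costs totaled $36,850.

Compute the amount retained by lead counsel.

$43,068.30

Fee base is the gross recovery, $210,500; costs are reimbursed separately.
The matter settled after depositions had begun but before trial, so the 31% rate applies.
$210,500 × 31% = $65,255.00
Referral share: 34% of $65,255.00 = $22,186.70; lead counsel retains $65,255.00 − $22,186.70 = $43,068.30.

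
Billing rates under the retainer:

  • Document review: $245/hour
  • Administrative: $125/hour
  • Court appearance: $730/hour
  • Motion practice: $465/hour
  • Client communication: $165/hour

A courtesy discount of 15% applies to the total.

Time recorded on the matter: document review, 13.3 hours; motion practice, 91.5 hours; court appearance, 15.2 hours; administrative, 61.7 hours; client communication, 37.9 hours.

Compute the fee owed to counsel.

Document review: 13.3 × $245 = $3,258.50
Administrative: 61.7 × $125 = $7,712.50
Court appearance: 15.2 × $730 = $11,096.00
Motion practice: 91.5 × $465 = $42,547.50
Client communication: 37.9 × $165 = $6,253.50
Subtotal: $70,868.00
Less 15% discount: −$10,630.20
Total: $70,868.00 − $10,630.20 = $60,237.80

$60,237.80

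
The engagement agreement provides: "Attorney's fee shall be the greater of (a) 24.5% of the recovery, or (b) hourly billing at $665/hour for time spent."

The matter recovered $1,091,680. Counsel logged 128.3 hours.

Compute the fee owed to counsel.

$267,461.60

(a) 24.5% of $1,091,680 = $267,461.60
(b) 128.3 × $665 = $85,319.50
The greater is (a): $267,461.60.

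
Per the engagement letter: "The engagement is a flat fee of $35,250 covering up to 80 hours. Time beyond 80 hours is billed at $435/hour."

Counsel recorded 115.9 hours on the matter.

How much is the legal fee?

Flat fee: $35,250.00
Excess hours: 115.9 − 80 = 35.9
Overrun: 35.9 × $435 = $15,616.50
Total: $35,250.00 + $15,616.50 = $50,866.50

$50,866.50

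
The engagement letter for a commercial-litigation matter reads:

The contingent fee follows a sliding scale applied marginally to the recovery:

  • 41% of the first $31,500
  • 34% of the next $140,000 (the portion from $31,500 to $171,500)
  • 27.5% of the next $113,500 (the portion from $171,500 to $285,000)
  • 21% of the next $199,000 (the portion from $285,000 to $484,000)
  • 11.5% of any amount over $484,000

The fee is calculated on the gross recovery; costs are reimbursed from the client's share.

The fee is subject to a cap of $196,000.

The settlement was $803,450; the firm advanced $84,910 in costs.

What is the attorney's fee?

Fee base is the gross recovery, $803,450; costs are reimbursed separately.
First $31,500 at 41% = $12,915.00
Next $140,000 at 34% = $47,600.00
Next $113,500 at 27.5% = $31,212.50
Next $199,000 at 21% = $41,790.00
Remaining $319,450 at 11.5% = $36,736.75
Fee: $12,915.00 + $47,600.00 + $31,212.50 + $41,790.00 + $36,736.75 = $170,254.25
$170,254.25 is under the $196,000 cap.

$170,254.25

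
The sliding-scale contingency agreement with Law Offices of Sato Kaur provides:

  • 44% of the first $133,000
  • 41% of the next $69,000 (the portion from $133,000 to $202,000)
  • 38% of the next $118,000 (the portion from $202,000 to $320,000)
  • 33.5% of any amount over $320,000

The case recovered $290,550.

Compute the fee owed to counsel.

$120,459.00

First $133,000 at 44% = $58,520.00
Next $69,000 at 41% = $28,290.00
Remaining $88,550 at 38% = $33,649.00
Fee: $58,520.00 + $28,290.00 + $33,649.00 = $120,459.00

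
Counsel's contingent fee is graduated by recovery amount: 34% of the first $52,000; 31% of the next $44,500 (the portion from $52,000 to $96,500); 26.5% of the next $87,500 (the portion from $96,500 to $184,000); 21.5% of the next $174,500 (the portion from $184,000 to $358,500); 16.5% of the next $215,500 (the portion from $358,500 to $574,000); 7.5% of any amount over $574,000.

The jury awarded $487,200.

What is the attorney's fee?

$113,415.50

First $52,000 at 34% = $17,680.00
Next $44,500 at 31% = $13,795.00
Next $87,500 at 26.5% = $23,187.50
Next $174,500 at 21.5% = $37,517.50
Remaining $128,700 at 16.5% = $21,235.50
Fee: $17,680.00 + $13,795.00 + $23,187.50 + $37,517.50 + $21,235.50 = $113,415.50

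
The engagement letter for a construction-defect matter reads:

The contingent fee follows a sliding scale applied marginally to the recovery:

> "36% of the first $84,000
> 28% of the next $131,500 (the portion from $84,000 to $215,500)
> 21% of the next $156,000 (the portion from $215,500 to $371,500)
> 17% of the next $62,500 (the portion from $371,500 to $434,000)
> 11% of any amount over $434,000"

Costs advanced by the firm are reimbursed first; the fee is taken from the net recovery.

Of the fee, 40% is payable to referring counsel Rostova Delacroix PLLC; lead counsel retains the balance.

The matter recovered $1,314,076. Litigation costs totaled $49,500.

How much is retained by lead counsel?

Fee base (net of costs): $1,314,076 − $49,500 = $1,264,576
First $84,000 at 36% = $30,240.00
Next $131,500 at 28% = $36,820.00
Next $156,000 at 21% = $32,760.00
Next $62,500 at 17% = $10,625.00
Remaining $830,576 at 11% = $91,363.36
Fee: $30,240.00 + $36,820.00 + $32,760.00 + $10,625.00 + $91,363.36 = $201,808.36
Referral share: 40% of $201,808.36 = $80,723.34; lead counsel retains $201,808.36 − $80,723.34 = $121,085.02.

$121,085.02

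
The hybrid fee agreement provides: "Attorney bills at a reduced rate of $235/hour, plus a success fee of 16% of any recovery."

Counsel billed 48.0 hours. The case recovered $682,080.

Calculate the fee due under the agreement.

Hourly: 48.0 × $235 = $11,280.00
Success fee: 16% of $682,080 = $109,132.80
Total: $11,280.00 + $109,132.80 = $120,412.80

$120,412.80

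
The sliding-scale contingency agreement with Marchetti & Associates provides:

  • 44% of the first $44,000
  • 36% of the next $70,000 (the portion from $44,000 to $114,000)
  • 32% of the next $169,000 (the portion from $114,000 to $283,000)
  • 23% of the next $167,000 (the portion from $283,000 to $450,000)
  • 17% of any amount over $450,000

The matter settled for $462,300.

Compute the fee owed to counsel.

$139,141.00

First $44,000 at 44% = $19,360.00
Next $70,000 at 36% = $25,200.00
Next $169,000 at 32% = $54,080.00
Next $167,000 at 23% = $38,410.00
Remaining $12,300 at 17% = $2,091.00
Fee: $19,360.00 + $25,200.00 + $54,080.00 + $38,410.00 + $2,091.00 = $139,141.00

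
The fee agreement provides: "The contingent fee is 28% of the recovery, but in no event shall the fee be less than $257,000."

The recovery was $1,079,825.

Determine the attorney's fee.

28% of $1,079,825 = $302,351.00
That exceeds the $257,000 minimum.

$302,351.00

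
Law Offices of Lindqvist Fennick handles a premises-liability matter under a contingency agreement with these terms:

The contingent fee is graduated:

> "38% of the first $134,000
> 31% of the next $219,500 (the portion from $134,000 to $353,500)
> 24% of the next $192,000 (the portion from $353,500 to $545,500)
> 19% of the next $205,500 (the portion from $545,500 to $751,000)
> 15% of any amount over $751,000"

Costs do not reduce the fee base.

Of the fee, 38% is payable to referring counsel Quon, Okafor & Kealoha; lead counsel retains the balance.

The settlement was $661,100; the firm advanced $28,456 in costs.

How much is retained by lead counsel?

Fee base is the gross recovery, $661,100; costs are reimbursed separately.
First $134,000 at 38% = $50,920.00
Next $219,500 at 31% = $68,045.00
Next $192,000 at 24% = $46,080.00
Remaining $115,600 at 19% = $21,964.00
Fee: $50,920.00 + $68,045.00 + $46,080.00 + $21,964.00 = $187,009.00
Referral share: 38% of $187,009.00 = $71,063.42; lead counsel retains $187,009.00 − $71,063.42 = $115,945.58.

$115,945.58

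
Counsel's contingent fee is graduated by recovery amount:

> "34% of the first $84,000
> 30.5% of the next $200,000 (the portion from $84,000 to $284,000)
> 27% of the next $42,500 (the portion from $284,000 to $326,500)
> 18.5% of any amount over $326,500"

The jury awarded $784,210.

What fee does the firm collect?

$185,711.35

First $84,000 at 34% = $28,560.00
Next $200,000 at 30.5% = $61,000.00
Next $42,500 at 27% = $11,475.00
Remaining $457,710 at 18.5% = $84,676.35
Fee: $28,560.00 + $61,000.00 + $11,475.00 + $84,676.35 = $185,711.35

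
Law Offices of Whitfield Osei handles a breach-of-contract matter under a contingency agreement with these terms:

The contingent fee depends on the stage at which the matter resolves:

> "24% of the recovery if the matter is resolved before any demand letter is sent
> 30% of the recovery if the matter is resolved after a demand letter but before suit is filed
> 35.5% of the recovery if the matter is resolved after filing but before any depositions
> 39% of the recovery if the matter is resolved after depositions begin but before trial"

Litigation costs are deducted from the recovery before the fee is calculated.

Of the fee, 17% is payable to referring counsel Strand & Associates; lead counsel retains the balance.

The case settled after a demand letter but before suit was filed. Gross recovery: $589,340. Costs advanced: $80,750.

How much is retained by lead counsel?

Fee base (net of costs): $589,340 − $80,750 = $508,590
The matter settled after a demand letter but before suit was filed, so the 30% rate applies.
$508,590 × 30% = $152,577.00
Referral share: 17% of $152,577.00 = $25,938.09; lead counsel retains $152,577.00 − $25,938.09 = $126,638.91.

$126,638.91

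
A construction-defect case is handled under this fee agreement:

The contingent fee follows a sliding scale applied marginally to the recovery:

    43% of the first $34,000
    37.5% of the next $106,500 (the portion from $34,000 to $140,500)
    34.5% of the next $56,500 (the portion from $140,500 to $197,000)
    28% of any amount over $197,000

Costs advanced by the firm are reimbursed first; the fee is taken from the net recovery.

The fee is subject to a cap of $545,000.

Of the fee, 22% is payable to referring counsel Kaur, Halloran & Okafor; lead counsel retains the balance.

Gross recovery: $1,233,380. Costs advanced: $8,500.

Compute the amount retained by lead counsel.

$282,247.99

Fee base (net of costs): $1,233,380 − $8,500 = $1,224,880
First $34,000 at 43% = $14,620.00
Next $106,500 at 37.5% = $39,937.50
Next $56,500 at 34.5% = $19,492.50
Remaining $1,027,880 at 28% = $287,806.40
Fee: $14,620.00 + $39,937.50 + $19,492.50 + $287,806.40 = $361,856.40
$361,856.40 is under the $545,000 cap.
Referral share: 22% of $361,856.40 = $79,608.41; lead counsel retains $361,856.40 − $79,608.41 = $282,247.99.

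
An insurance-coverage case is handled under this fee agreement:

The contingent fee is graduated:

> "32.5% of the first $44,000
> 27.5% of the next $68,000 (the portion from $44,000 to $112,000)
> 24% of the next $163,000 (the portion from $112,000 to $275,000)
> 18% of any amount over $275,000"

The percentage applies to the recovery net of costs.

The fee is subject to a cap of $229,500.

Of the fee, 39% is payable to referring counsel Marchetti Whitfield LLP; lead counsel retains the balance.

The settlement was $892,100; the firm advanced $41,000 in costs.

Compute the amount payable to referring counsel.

$68,569.02

Fee base (net of costs): $892,100 − $41,000 = $851,100
First $44,000 at 32.5% = $14,300.00
Next $68,000 at 27.5% = $18,700.00
Next $163,000 at 24% = $39,120.00
Remaining $576,100 at 18% = $103,698.00
Fee: $14,300.00 + $18,700.00 + $39,120.00 + $103,698.00 = $175,818.00
$175,818.00 is under the $229,500 cap.
Referral share: 39% of $175,818.00 = $68,569.02; lead counsel retains $175,818.00 − $68,569.02 = $107,248.98.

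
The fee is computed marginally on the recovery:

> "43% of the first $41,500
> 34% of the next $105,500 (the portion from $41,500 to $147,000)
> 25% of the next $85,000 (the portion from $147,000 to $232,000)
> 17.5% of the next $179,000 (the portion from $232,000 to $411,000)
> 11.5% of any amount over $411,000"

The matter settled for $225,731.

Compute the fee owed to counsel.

$73,397.75

First $41,500 at 43% = $17,845.00
Next $105,500 at 34% = $35,870.00
Remaining $78,731 at 25% = $19,682.75
Fee: $17,845.00 + $35,870.00 + $19,682.75 = $73,397.75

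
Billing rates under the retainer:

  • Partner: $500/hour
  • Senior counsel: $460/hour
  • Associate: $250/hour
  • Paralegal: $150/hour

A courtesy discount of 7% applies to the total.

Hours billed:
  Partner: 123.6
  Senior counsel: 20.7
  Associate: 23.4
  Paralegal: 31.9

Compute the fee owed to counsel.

Partner: 123.6 × $500 = $61,800.00
Senior counsel: 20.7 × $460 = $9,522.00
Associate: 23.4 × $250 = $5,850.00
Paralegal: 31.9 × $150 = $4,785.00
Subtotal: $81,957.00
Less 7% discount: −$5,736.99
Total: $81,957.00 − $5,736.99 = $76,220.01

$76,220.01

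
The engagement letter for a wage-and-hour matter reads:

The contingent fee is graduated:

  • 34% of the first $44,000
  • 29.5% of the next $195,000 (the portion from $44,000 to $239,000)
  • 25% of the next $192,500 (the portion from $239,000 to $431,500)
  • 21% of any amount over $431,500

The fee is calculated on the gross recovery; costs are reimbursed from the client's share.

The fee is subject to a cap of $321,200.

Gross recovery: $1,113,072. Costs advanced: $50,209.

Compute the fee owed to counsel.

$263,740.12

Fee base is the gross recovery, $1,113,072; costs are reimbursed separately.
First $44,000 at 34% = $14,960.00
Next $195,000 at 29.5% = $57,525.00
Next $192,500 at 25% = $48,125.00
Remaining $681,572 at 21% = $143,130.12
Fee: $14,960.00 + $57,525.00 + $48,125.00 + $143,130.12 = $263,740.12
$263,740.12 is under the $321,200 cap.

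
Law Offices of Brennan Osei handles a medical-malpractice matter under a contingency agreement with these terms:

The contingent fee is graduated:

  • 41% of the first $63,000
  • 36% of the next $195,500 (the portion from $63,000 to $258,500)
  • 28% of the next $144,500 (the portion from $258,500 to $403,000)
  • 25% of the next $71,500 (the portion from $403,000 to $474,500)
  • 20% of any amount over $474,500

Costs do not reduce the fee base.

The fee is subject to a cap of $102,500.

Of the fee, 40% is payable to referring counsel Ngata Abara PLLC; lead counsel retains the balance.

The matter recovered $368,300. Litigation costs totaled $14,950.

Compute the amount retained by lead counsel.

Fee base is the gross recovery, $368,300; costs are reimbursed separately.
First $63,000 at 41% = $25,830.00
Next $195,500 at 36% = $70,380.00
Remaining $109,800 at 28% = $30,744.00
Fee: $25,830.00 + $70,380.00 + $30,744.00 = $126,954.00
$126,954.00 exceeds the $102,500 cap, so the fee is capped at $102,500.00.
Referral share: 40% of $102,500.00 = $41,000.00; lead counsel retains $102,500.00 − $41,000.00 = $61,500.00.

$61,500.00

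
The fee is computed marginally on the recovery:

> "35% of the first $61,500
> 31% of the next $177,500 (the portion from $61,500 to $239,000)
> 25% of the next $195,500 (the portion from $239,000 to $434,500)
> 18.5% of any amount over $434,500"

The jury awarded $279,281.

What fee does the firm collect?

$86,620.25

First $61,500 at 35% = $21,525.00
Next $177,500 at 31% = $55,025.00
Remaining $40,281 at 25% = $10,070.25
Fee: $21,525.00 + $55,025.00 + $10,070.25 = $86,620.25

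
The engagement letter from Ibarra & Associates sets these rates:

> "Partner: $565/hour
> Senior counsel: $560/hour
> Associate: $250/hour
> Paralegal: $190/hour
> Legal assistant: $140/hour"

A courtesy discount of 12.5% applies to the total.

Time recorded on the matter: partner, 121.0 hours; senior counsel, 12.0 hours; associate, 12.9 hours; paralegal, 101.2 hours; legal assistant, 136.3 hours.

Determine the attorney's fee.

Partner: 121.0 × $565 = $68,365.00
Senior counsel: 12.0 × $560 = $6,720.00
Associate: 12.9 × $250 = $3,225.00
Paralegal: 101.2 × $190 = $19,228.00
Legal assistant: 136.3 × $140 = $19,082.00
Subtotal: $116,620.00
Less 12.5% discount: −$14,577.50
Total: $116,620.00 − $14,577.50 = $102,042.50

$102,042.50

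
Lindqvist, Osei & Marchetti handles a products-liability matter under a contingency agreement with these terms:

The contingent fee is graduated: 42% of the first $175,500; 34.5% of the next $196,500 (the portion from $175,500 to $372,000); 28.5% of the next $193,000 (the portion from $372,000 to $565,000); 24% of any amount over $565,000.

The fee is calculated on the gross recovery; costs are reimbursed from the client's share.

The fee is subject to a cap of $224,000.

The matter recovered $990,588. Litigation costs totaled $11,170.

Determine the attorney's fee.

$224,000.00

Fee base is the gross recovery, $990,588; costs are reimbursed separately.
First $175,500 at 42% = $73,710.00
Next $196,500 at 34.5% = $67,792.50
Next $193,000 at 28.5% = $55,005.00
Remaining $425,588 at 24% = $102,141.12
Fee: $73,710.00 + $67,792.50 + $55,005.00 + $102,141.12 = $298,648.62
$298,648.62 exceeds the $224,000 cap, so the fee is capped at $224,000.00.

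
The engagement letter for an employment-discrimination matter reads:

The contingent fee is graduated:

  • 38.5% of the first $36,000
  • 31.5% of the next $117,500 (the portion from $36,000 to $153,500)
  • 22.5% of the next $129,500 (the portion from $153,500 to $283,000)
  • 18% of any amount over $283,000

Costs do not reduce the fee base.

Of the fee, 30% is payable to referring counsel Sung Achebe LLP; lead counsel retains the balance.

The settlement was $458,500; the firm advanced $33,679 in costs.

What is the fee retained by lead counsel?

Fee base is the gross recovery, $458,500; costs are reimbursed separately.
First $36,000 at 38.5% = $13,860.00
Next $117,500 at 31.5% = $37,012.50
Next $129,500 at 22.5% = $29,137.50
Remaining $175,500 at 18% = $31,590.00
Fee: $13,860.00 + $37,012.50 + $29,137.50 + $31,590.00 = $111,600.00
Referral share: 30% of $111,600.00 = $33,480.00; lead counsel retains $111,600.00 − $33,480.00 = $78,120.00.

$78,120.00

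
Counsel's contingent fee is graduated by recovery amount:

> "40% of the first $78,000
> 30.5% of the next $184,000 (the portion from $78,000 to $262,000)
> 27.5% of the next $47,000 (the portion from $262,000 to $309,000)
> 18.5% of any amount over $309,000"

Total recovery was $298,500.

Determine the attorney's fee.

$97,357.50

First $78,000 at 40% = $31,200.00
Next $184,000 at 30.5% = $56,120.00
Remaining $36,500 at 27.5% = $10,037.50
Fee: $31,200.00 + $56,120.00 + $10,037.50 = $97,357.50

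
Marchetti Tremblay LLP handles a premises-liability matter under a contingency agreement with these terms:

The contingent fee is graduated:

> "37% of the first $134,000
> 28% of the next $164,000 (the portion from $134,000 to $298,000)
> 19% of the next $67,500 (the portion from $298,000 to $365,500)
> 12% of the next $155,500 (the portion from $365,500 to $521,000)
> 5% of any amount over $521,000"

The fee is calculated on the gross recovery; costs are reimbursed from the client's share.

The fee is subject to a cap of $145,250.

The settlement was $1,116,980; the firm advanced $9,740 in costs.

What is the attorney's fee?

$145,250.00

Fee base is the gross recovery, $1,116,980; costs are reimbursed separately.
First $134,000 at 37% = $49,580.00
Next $164,000 at 28% = $45,920.00
Next $67,500 at 19% = $12,825.00
Next $155,500 at 12% = $18,660.00
Remaining $595,980 at 5% = $29,799.00
Fee: $49,580.00 + $45,920.00 + $12,825.00 + $18,660.00 + $29,799.00 = $156,784.00
$156,784.00 exceeds the $145,250 cap, so the fee is capped at $145,250.00.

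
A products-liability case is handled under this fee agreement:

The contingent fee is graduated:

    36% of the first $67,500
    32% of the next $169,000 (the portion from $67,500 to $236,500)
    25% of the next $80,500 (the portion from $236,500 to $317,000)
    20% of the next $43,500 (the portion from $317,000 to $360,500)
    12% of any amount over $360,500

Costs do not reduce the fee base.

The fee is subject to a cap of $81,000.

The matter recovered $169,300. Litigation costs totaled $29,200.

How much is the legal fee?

$56,876.00

Fee base is the gross recovery, $169,300; costs are reimbursed separately.
First $67,500 at 36% = $24,300.00
Remaining $101,800 at 32% = $32,576.00
Fee: $24,300.00 + $32,576.00 = $56,876.00
$56,876.00 is under the $81,000 cap.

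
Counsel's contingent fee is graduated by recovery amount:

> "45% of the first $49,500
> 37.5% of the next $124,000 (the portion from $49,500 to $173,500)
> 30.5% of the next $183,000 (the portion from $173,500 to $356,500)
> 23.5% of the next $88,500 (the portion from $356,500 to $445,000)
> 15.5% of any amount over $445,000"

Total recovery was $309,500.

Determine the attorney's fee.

First $49,500 at 45% = $22,275.00
Next $124,000 at 37.5% = $46,500.00
Remaining $136,000 at 30.5% = $41,480.00
Fee: $22,275.00 + $46,500.00 + $41,480.00 = $110,255.00

$110,255.00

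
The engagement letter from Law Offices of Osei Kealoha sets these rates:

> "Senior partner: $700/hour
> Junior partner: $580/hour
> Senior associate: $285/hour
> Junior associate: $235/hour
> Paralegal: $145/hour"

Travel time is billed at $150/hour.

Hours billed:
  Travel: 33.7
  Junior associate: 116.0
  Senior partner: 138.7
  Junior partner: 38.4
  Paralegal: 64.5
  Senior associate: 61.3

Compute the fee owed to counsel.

$178,500.00

Senior partner: 138.7 × $700 = $97,090.00
Junior partner: 38.4 × $580 = $22,272.00
Senior associate: 61.3 × $285 = $17,470.50
Junior associate: 116.0 × $235 = $27,260.00
Paralegal: 64.5 × $145 = $9,352.50
Subtotal: $97,090.00 + $22,272.00 + $17,470.50 + $27,260.00 + $9,352.50 = $173,445.00
Travel: 33.7 × $150 = $5,055.00
Total: $173,445.00 + $5,055.00 = $178,500.00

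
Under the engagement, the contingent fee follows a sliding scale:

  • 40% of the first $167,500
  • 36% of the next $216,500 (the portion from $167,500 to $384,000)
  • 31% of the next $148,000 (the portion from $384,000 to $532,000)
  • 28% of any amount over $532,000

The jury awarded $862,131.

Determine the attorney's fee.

$283,256.68

First $167,500 at 40% = $67,000.00
Next $216,500 at 36% = $77,940.00
Next $148,000 at 31% = $45,880.00
Remaining $330,131 at 28% = $92,436.68
Fee: $67,000.00 + $77,940.00 + $45,880.00 + $92,436.68 = $283,256.68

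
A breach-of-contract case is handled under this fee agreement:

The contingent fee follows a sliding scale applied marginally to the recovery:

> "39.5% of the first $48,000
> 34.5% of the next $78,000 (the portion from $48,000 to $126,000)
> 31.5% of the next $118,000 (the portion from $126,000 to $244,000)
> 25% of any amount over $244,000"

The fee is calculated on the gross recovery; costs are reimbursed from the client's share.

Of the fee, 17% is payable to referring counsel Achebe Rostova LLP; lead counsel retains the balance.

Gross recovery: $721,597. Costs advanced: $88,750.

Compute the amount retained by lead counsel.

Fee base is the gross recovery, $721,597; costs are reimbursed separately.
First $48,000 at 39.5% = $18,960.00
Next $78,000 at 34.5% = $26,910.00
Next $118,000 at 31.5% = $37,170.00
Remaining $477,597 at 25% = $119,399.25
Fee: $18,960.00 + $26,910.00 + $37,170.00 + $119,399.25 = $202,439.25
Referral share: 17% of $202,439.25 = $34,414.67; lead counsel retains $202,439.25 − $34,414.67 = $168,024.58.

$168,024.58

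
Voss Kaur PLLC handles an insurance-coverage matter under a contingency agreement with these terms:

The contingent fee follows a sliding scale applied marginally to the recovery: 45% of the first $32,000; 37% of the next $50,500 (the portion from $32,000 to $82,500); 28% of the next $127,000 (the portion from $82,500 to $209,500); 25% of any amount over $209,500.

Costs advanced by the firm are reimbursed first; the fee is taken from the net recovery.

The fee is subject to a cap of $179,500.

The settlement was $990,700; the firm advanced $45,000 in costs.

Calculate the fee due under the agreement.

$179,500.00

Fee base (net of costs): $990,700 − $45,000 = $945,700
First $32,000 at 45% = $14,400.00
Next $50,500 at 37% = $18,685.00
Next $127,000 at 28% = $35,560.00
Remaining $736,200 at 25% = $184,050.00
Fee: $14,400.00 + $18,685.00 + $35,560.00 + $184,050.00 = $252,695.00
$252,695.00 exceeds the $179,500 cap, so the fee is capped at $179,500.00.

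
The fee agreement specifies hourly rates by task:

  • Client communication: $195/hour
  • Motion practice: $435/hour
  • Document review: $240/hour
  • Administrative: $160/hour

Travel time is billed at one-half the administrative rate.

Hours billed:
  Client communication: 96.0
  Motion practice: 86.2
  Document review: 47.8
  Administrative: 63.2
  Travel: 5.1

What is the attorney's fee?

$78,209.00

Client communication: 96.0 × $195 = $18,720.00
Motion practice: 86.2 × $435 = $37,497.00
Document review: 47.8 × $240 = $11,472.00
Administrative: 63.2 × $160 = $10,112.00
Subtotal: $18,720.00 + $37,497.00 + $11,472.00 + $10,112.00 = $77,801.00
Travel: 5.1 × ($160 ÷ 2) = 5.1 × $80.00 = $408.00
Total: $77,801.00 + $408.00 = $78,209.00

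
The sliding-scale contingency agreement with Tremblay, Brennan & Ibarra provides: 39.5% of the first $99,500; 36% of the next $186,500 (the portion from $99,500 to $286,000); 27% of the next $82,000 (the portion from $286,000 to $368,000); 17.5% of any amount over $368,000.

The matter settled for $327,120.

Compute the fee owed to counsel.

First $99,500 at 39.5% = $39,302.50
Next $186,500 at 36% = $67,140.00
Remaining $41,120 at 27% = $11,102.40
Fee: $39,302.50 + $67,140.00 + $11,102.40 = $117,544.90

$117,544.90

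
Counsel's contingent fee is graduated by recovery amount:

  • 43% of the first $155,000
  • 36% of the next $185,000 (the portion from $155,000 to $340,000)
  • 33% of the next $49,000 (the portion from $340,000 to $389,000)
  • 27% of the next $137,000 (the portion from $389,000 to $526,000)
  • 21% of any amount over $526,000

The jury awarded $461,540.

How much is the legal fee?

First $155,000 at 43% = $66,650.00
Next $185,000 at 36% = $66,600.00
Next $49,000 at 33% = $16,170.00
Remaining $72,540 at 27% = $19,585.80
Fee: $66,650.00 + $66,600.00 + $16,170.00 + $19,585.80 = $169,005.80

$169,005.80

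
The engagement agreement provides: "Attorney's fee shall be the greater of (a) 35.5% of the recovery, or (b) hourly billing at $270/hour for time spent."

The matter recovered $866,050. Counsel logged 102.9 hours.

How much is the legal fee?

(a) 35.5% of $866,050 = $307,447.75
(b) 102.9 × $270 = $27,783.00
The greater is (a): $307,447.75.

$307,447.75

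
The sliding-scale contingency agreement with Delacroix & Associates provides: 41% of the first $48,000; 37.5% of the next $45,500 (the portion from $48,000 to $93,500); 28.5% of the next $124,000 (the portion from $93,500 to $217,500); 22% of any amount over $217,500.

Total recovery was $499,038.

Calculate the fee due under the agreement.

$134,020.86

First $48,000 at 41% = $19,680.00
Next $45,500 at 37.5% = $17,062.50
Next $124,000 at 28.5% = $35,340.00
Remaining $281,538 at 22% = $61,938.36
Fee: $19,680.00 + $17,062.50 + $35,340.00 + $61,938.36 = $134,020.86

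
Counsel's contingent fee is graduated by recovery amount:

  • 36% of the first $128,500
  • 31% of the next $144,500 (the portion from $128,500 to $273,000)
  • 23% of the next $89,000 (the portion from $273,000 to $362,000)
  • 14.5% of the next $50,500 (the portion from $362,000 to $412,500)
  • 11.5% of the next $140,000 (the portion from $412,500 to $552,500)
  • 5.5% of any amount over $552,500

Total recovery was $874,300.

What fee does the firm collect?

First $128,500 at 36% = $46,260.00
Next $144,500 at 31% = $44,795.00
Next $89,000 at 23% = $20,470.00
Next $50,500 at 14.5% = $7,322.50
Next $140,000 at 11.5% = $16,100.00
Remaining $321,800 at 5.5% = $17,699.00
Fee: $46,260.00 + $44,795.00 + $20,470.00 + $7,322.50 + $16,100.00 + $17,699.00 = $152,646.50

$152,646.50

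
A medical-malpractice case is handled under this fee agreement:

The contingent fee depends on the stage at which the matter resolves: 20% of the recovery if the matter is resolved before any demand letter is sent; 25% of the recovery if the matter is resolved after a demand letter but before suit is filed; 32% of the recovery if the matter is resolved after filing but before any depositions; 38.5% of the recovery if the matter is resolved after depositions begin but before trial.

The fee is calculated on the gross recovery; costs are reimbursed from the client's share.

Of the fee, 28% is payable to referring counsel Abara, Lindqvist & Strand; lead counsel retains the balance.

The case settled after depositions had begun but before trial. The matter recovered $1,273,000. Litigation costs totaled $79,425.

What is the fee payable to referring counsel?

Fee base is the gross recovery, $1,273,000; costs are reimbursed separately.
The matter settled after depositions had begun but before trial, so the 38.5% rate applies.
$1,273,000 × 38.5% = $490,105.00
Referral share: 28% of $490,105.00 = $137,229.40; lead counsel retains $490,105.00 − $137,229.40 = $352,875.60.

$137,229.40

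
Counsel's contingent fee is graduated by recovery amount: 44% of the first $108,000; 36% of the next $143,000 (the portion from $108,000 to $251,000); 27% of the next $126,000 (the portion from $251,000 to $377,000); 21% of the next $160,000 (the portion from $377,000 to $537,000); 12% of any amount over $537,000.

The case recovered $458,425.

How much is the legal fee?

First $108,000 at 44% = $47,520.00
Next $143,000 at 36% = $51,480.00
Next $126,000 at 27% = $34,020.00
Remaining $81,425 at 21% = $17,099.25
Fee: $47,520.00 + $51,480.00 + $34,020.00 + $17,099.25 = $150,119.25

$150,119.25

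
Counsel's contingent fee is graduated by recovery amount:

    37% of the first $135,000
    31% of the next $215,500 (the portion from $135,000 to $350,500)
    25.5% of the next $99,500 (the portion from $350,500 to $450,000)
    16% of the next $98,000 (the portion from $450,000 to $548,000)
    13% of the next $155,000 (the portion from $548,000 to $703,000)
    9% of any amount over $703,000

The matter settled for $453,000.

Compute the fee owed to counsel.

First $135,000 at 37% = $49,950.00
Next $215,500 at 31% = $66,805.00
Next $99,500 at 25.5% = $25,372.50
Remaining $3,000 at 16% = $480.00
Fee: $49,950.00 + $66,805.00 + $25,372.50 + $480.00 = $142,607.50

$142,607.50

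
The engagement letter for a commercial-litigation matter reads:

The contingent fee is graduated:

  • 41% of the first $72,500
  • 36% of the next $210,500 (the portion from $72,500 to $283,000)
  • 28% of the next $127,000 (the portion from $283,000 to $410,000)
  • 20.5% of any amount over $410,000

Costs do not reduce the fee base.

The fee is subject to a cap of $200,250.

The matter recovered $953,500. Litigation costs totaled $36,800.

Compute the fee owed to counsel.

Fee base is the gross recovery, $953,500; costs are reimbursed separately.
First $72,500 at 41% = $29,725.00
Next $210,500 at 36% = $75,780.00
Next $127,000 at 28% = $35,560.00
Remaining $543,500 at 20.5% = $111,417.50
Fee: $29,725.00 + $75,780.00 + $35,560.00 + $111,417.50 = $252,482.50
$252,482.50 exceeds the $200,250 cap, so the fee is capped at $200,250.00.

$200,250.00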